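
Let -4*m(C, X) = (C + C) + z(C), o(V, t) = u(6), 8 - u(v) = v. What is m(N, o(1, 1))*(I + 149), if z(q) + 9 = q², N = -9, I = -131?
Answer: -243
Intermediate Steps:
u(v) = 8 - v
o(V, t) = 2 (o(V, t) = 8 - 1*6 = 8 - 6 = 2)
z(q) = -9 + q²
m(C, X) = 9/4 - C/2 - C²/4 (m(C, X) = -((C + C) + (-9 + C²))/4 = -(2*C + (-9 + C²))/4 = -(-9 + C² + 2*C)/4 = 9/4 - C/2 - C²/4)
m(N, o(1, 1))*(I + 149) = (9/4 - ½*(-9) - ¼*(-9)²)*(-131 + 149) = (9/4 + 9/2 - ¼*81)*18 = (9/4 + 9/2 - 81/4)*18 = -27/2*18 = -243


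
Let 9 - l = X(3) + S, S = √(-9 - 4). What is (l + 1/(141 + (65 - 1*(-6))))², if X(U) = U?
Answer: 1036257/44944 - 1273*I*√13/106 ≈ 23.057 - 43.301*I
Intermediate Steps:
S = I*√13 (S = √(-13) = I*√13 ≈ 3.6056*I)
l = 6 - I*√13 (l = 9 - (3 + I*√13) = 9 + (-3 - I*√13) = 6 - I*√13 ≈ 6.0 - 3.6056*I)
(l + 1/(141 + (65 - 1*(-6))))² = ((6 - I*√13) + 1/(141 + (65 - 1*(-6))))² = ((6 - I*√13) + 1/(141 + (65 + 6)))² = ((6 - I*√13) + 1/(141 + 71))² = ((6 - I*√13) + 1/212)² = (1273/212 - I*√13)²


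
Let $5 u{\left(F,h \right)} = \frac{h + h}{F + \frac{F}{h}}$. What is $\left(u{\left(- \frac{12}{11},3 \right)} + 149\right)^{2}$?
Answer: $\frac{35129329}{1600} \approx 21956.0$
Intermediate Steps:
$u{\left(F,h \right)} = \frac{2 h}{5 \left(F + \frac{F}{h}\right)}$ ($u{\left(F,h \right)} = \frac{\left(h + h\right) \frac{1}{F + \frac{F}{h}}}{5} = \frac{2 h \frac{1}{F + \frac{F}{h}}}{5} = \frac{2 h}{5 \left(F + \frac{F}{h}\right)}$)
$\left(u{\left(- \frac{12}{11},3 \right)} + 149\right)^{2} = \left(\frac{2 \cdot 3^{2}}{5 \left(- \frac{12}{11}\right) \left(1 + 3\right)} + 149\right)^{2} = \left(\frac{2}{5} \frac{1}{\left(-12\right) \frac{1}{11}} \cdot 9 \cdot \frac{1}{4} + 149\right)^{2} = \left(\frac{2}{5} \frac{1}{- \frac{12}{11}} \cdot 9 \cdot \frac{1}{4} + 149\right)^{2} = \left(\frac{2}{5} \left(- \frac{11}{12}\right) 9 \cdot \frac{1}{4} + 149\right)^{2} = \left(- \frac{33}{40} + 149\right)^{2} = \left(\frac{5927}{40}\right)^{2} = \frac{35129329}{1600}$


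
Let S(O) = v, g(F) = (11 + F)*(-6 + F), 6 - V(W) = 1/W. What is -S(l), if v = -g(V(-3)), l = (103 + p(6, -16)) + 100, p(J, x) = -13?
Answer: 52/9 ≈ 5.7778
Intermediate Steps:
V(W) = 6 - 1/W
g(F) = (-6 + F)*(11 + F)
l = 190 (l = (103 - 13) + 100 = 90 + 100 = 190)
v = -52/9 (v = -(-66 + (6 - 1/(-3))**2 + 5*(6 - 1/(-3))) = -(-66 + (6 - 1*(-1/3))**2 + 5*(6 - 1*(-1/3))) = -(-66 + (6 + 1/3)**2 + 5*(6 + 1/3)) = -(-66 + (19/3)**2 + 5*(19/3)) = -(-66 + 361/9 + 95/3) = -1*52/9 = -52/9 ≈ -5.7778)
S(O) = -52/9
-S(l) = -1*(-52/9) = 52/9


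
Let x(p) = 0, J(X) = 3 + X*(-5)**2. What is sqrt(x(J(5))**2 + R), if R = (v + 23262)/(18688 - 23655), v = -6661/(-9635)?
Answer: I*sqrt(10726488121688395)/47857045 ≈ 2.1641*I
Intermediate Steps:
J(X) = 3 + 25*X (J(X) = 3 + X*25 = 3 + 25*X)
v = 6661/9635 (v = -6661*(-1/9635) = 6661/9635 ≈ 0.69133)
R = -224136031/47857045 (R = (6661/9635 + 23262)/(18688 - 23655) = (224136031/9635)/(-4967) = (224136031/9635)*(-1/4967) = -224136031/47857045 ≈ -4.6834)
sqrt(x(J(5))**2 + R) = sqrt(0**2 - 224136031/47857045) = sqrt(0 - 224136031/47857045) = sqrt(-224136031/47857045) = I*sqrt(10726488121688395)/47857045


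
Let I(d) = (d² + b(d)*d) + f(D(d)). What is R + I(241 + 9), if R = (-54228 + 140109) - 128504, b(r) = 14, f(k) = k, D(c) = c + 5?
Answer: 23632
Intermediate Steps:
D(c) = 5 + c
R = -42623 (R = 85881 - 128504 = -42623)
I(d) = 5 + d² + 15*d (I(d) = (d² + 14*d) + (5 + d) = 5 + d² + 15*d)
R + I(241 + 9) = -42623 + (5 + (241 + 9)² + 15*(241 + 9)) = -42623 + (5 + 250² + 15*250) = -42623 + (5 + 62500 + 3750) = -42623 + 66255 = 23632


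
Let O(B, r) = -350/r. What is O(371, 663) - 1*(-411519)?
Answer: 272836747/663 ≈ 4.1152e+5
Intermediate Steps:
O(371, 663) - 1*(-411519) = -350/663 - 1*(-411519) = -350*1/663 + 411519 = -350/663 + 411519 = 272836747/663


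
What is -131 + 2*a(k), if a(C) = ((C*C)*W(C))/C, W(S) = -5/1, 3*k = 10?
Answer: -493/3 ≈ -164.33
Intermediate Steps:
k = 10/3 (k = (⅓)*10 = 10/3 ≈ 3.3333)
W(S) = -5 (W(S) = -5*1 = -5)
a(C) = -5*C (a(C) = ((C*C)*(-5))/C = (C²*(-5))/C = (-5*C²)/C = -5*C)
-131 + 2*a(k) = -131 + 2*(-5*10/3) = -131 + 2*(-50/3) = -131 - 100/3 = -493/3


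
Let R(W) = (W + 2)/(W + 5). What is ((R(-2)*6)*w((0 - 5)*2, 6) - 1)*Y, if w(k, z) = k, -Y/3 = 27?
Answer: 81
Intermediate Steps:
Y = -81 (Y = -3*27 = -81)
R(W) = (2 + W)/(5 + W)
((R(-2)*6)*w((0 - 5)*2, 6) - 1)*Y = ((((2 - 2)/(5 - 2))*6)*((0 - 5)*2) - 1)*(-81) = (((0/3)*6)*(-5*2) - 1)*(-81) = ((((1/3)*0)*6)*(-10) - 1)*(-81) = ((0*6)*(-10) - 1)*(-81) = (0*(-10) - 1)*(-81) = (0 - 1)*(-81) = -1*(-81) = 81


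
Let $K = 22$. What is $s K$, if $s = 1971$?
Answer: $43362$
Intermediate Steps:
$s K = 1971 \cdot 22 = 43362$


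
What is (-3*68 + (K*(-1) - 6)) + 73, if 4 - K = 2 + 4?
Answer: -135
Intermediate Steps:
K = -2 (K = 4 - (2 + 4) = 4 - 1*6 = 4 - 6 = -2)
(-3*68 + (K*(-1) - 6)) + 73 = (-3*68 + (-2*(-1) - 6)) + 73 = (-204 + (2 - 6)) + 73 = (-204 - 4) + 73 = -208 + 73 = -135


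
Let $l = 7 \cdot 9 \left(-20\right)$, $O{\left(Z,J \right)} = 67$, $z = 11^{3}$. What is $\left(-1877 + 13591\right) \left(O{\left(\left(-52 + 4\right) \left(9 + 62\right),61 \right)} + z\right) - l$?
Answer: $16377432$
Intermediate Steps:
$z = 1331$
$l = -1260$ ($l = 63 \left(-20\right) = -1260$)
$\left(-1877 + 13591\right) \left(O{\left(\left(-52 + 4\right) \left(9 + 62\right),61 \right)} + z\right) - l = \left(-1877 + 13591\right) \left(67 + 1331\right) - -1260 = 11714 \cdot 1398 + 1260 = 16376172 + 1260 = 16377432$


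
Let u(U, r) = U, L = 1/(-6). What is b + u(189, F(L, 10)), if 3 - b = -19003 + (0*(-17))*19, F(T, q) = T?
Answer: 19195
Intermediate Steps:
L = -⅙ ≈ -0.16667
b = 19006 (b = 3 - (-19003 + (0*(-17))*19) = 3 - (-19003 + 0*19) = 3 - (-19003 + 0) = 3 - 1*(-19003) = 3 + 19003 = 19006)
b + u(189, F(L, 10)) = 19006 + 189 = 19195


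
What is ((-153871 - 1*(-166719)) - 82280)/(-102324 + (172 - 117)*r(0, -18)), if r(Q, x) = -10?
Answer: 34716/51437 ≈ 0.67492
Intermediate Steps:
((-153871 - 1*(-166719)) - 82280)/(-102324 + (172 - 117)*r(0, -18)) = ((-153871 - 1*(-166719)) - 82280)/(-102324 + (172 - 117)*(-10)) = ((-153871 + 166719) - 82280)/(-102324 + 55*(-10)) = (12848 - 82280)/(-102324 - 550) = -69432/(-102874) = -69432*(-1/102874) = 34716/51437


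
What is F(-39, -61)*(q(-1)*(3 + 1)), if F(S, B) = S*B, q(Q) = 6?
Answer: 57096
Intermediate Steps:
F(S, B) = B*S
F(-39, -61)*(q(-1)*(3 + 1)) = (-61*(-39))*(6*(3 + 1)) = 2379*(6*4) = 2379*24 = 57096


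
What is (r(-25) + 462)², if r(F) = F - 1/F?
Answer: 119377476/625 ≈ 1.9100e+5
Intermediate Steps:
(r(-25) + 462)² = ((-25 - 1/(-25)) + 462)² = ((-25 - 1*(-1/25)) + 462)² = ((-25 + 1/25) + 462)² = (-624/25 + 462)² = (10926/25)² = 119377476/625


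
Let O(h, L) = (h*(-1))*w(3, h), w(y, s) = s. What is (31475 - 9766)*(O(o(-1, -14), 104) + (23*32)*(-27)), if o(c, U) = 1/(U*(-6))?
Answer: -3043967227597/7056 ≈ -4.3140e+8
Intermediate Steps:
o(c, U) = -1/(6*U) (o(c, U) = -1/6/U = -1/(6*U))
O(h, L) = -h**2 (O(h, L) = (h*(-1))*h = (-h)*h = -h**2)
(31475 - 9766)*(O(o(-1, -14), 104) + (23*32)*(-27)) = (31475 - 9766)*(-(-1/6/(-14))**2 + (23*32)*(-27)) = 21709*(-(-1/6*(-1/14))**2 + 736*(-27)) = 21709*(-(1/84)**2 - 19872) = 21709*(-1*1/7056 - 19872) = 21709*(-1/7056 - 19872) = 21709*(-140216833/7056) = -3043967227597/7056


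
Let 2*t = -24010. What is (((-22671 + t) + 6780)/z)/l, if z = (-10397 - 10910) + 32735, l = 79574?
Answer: -317/10333769 ≈ -3.0676e-5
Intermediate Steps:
t = -12005 (t = (1/2)*(-24010) = -12005)
z = 11428 (z = -21307 + 32735 = 11428)
(((-22671 + t) + 6780)/z)/l = (((-22671 - 12005) + 6780)/11428)/79574 = ((-34676 + 6780)*(1/11428))*(1/79574) = -27896*1/11428*(1/79574) = -6974/2857*1/79574 = -317/10333769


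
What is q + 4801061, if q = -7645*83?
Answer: 4166526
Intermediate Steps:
q = -634535
q + 4801061 = -634535 + 4801061 = 4166526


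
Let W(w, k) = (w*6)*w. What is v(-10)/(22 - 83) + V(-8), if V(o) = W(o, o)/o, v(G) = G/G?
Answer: -2929/61 ≈ -48.016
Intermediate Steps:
W(w, k) = 6*w² (W(w, k) = (6*w)*w = 6*w²)
v(G) = 1
V(o) = 6*o (V(o) = (6*o²)/o = 6*o)
v(-10)/(22 - 83) + V(-8) = 1/(22 - 83) + 6*(-8) = 1/(-61) - 48 = -1/61*1 - 48 = -1/61 - 48 = -2929/61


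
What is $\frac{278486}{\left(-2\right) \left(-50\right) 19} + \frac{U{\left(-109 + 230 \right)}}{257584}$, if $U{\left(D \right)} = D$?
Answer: $\frac{17933441931}{122352400} \approx 146.57$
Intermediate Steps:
$\frac{278486}{\left(-2\right) \left(-50\right) 19} + \frac{U{\left(-109 + 230 \right)}}{257584} = \frac{278486}{\left(-2\right) \left(-50\right) 19} + \frac{-109 + 230}{257584} = \frac{278486}{100 \cdot 19} + 121 \cdot \frac{1}{257584} = \frac{278486}{1900} + \frac{121}{257584} = 278486 \cdot \frac{1}{1900} + \frac{121}{257584} = \frac{139243}{950} + \frac{121}{257584} = \frac{17933441931}{122352400}$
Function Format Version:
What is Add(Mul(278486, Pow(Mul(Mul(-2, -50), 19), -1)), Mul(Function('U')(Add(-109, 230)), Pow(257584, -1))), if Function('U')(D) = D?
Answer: Rational(17933441931, 122352400) ≈ 146.57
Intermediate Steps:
Add(Mul(278486, Pow(Mul(Mul(-2, -50), 19), -1)), Mul(Function('U')(Add(-109, 230)), Pow(257584, -1))) = Add(Mul(278486, Pow(Mul(Mul(-2, -50), 19), -1)), Mul(Add(-109, 230), Pow(257584, -1))) = Add(Mul(278486, Pow(Mul(100, 19), -1)), Mul(121, Rational(1, 257584))) = Add(Mul(278486, Pow(1900, -1)), Rational(121, 257584)) = Add(Mul(278486, Rational(1, 1900)), Rational(121, 257584)) = Add(Rational(139243, 950), Rational(121, 257584)) = Rational(17933441931, 122352400)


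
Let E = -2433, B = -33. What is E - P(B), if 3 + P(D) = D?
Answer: -2397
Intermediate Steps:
P(D) = -3 + D
E - P(B) = -2433 - (-3 - 33) = -2433 - 1*(-36) = -2433 + 36 = -2397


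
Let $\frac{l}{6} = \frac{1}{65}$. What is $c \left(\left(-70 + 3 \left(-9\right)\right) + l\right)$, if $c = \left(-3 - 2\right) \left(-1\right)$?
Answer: $- \frac{6299}{13} \approx -484.54$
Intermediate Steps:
$l = \frac{6}{65} \approx 0.092308$
$c = 5$ ($c = \left(-5\right) \left(-1\right) = 5$)
$c \left(\left(-70 + 3 \left(-9\right)\right) + l\right) = 5 \left(\left(-70 + 3 \left(-9\right)\right) + \frac{6}{65}\right) = 5 \left(\left(-70 - 27\right) + \frac{6}{65}\right) = 5 \left(-97 + \frac{6}{65}\right) = 5 \left(- \frac{6299}{65}\right) = - \frac{6299}{13}$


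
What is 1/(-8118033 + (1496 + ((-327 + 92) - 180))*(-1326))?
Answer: -1/9551439 ≈ -1.0470e-7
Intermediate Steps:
1/(-8118033 + (1496 + ((-327 + 92) - 180))*(-1326)) = 1/(-8118033 + (1496 + (-235 - 180))*(-1326)) = 1/(-8118033 + (1496 - 415)*(-1326)) = 1/(-8118033 + 1081*(-1326)) = 1/(-8118033 - 1433406) = 1/(-9551439) = -1/9551439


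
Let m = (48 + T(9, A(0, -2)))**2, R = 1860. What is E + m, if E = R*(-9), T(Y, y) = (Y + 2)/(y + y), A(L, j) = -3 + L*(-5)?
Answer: -525911/36 ≈ -14609.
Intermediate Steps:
A(L, j) = -3 - 5*L
T(Y, y) = (2 + Y)/(2*y) (T(Y, y) = (2 + Y)/((2*y)) = (2 + Y)*(1/(2*y)) = (2 + Y)/(2*y))
E = -16740 (E = 1860*(-9) = -16740)
m = 76729/36 (m = (48 + (2 + 9)/(2*(-3 - 5*0)))**2 = (48 + (1/2)*11/(-3 + 0))**2 = (48 + (1/2)*11/(-3))**2 = (48 + (1/2)*(-1/3)*11)**2 = (48 - 11/6)**2 = (277/6)**2 = 76729/36 ≈ 2131.4)
E + m = -16740 + 76729/36 = -525911/36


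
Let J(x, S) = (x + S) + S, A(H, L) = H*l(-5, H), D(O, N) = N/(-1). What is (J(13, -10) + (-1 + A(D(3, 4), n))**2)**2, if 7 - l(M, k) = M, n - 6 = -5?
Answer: 5731236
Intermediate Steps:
n = 1 (n = 6 - 5 = 1)
l(M, k) = 7 - M
D(O, N) = -N (D(O, N) = N*(-1) = -N)
A(H, L) = 12*H (A(H, L) = H*(7 - 1*(-5)) = H*(7 + 5) = H*12 = 12*H)
J(x, S) = x + 2*S (J(x, S) = (S + x) + S = x + 2*S)
(J(13, -10) + (-1 + A(D(3, 4), n))**2)**2 = ((13 + 2*(-10)) + (-1 + 12*(-1*4))**2)**2 = ((13 - 20) + (-1 + 12*(-4))**2)**2 = (-7 + (-1 - 48)**2)**2 = (-7 + (-49)**2)**2 = (-7 + 2401)**2 = 2394**2 = 5731236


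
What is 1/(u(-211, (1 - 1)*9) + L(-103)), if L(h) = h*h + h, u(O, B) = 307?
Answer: 1/10813 ≈ 9.2481e-5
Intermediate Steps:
L(h) = h + h**2 (L(h) = h**2 + h = h + h**2)
1/(u(-211, (1 - 1)*9) + L(-103)) = 1/(307 - 103*(1 - 103)) = 1/(307 - 103*(-102)) = 1/(307 + 10506) = 1/10813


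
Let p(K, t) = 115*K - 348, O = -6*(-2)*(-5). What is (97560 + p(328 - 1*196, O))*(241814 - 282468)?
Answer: -4569184368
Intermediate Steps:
O = -60 (O = 12*(-5) = -60)
p(K, t) = -348 + 115*K
(97560 + p(328 - 1*196, O))*(241814 - 282468) = (97560 + (-348 + 115*(328 - 1*196)))*(241814 - 282468) = (97560 + (-348 + 115*(328 - 196)))*(-40654) = (97560 + (-348 + 115*132))*(-40654) = (97560 + (-348 + 15180))*(-40654) = (97560 + 14832)*(-40654) = 112392*(-40654) = -4569184368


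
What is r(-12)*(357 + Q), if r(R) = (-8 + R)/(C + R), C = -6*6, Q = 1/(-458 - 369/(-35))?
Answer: 13977355/93966 ≈ 148.75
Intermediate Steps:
Q = -35/15661 (Q = 1/(-458 - 369*(-1/35)) = 1/(-458 + 369/35) = 1/(-15661/35) = -35/15661 ≈ -0.0022349)
C = -36
r(R) = (-8 + R)/(-36 + R)
r(-12)*(357 + Q) = ((-8 - 12)/(-36 - 12))*(357 - 35/15661) = (-20/(-48))*(5590942/15661) = -1/48*(-20)*(5590942/15661) = (5/12)*(5590942/15661) = 13977355/93966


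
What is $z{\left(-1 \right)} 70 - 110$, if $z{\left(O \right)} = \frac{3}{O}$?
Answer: $-320$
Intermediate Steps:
$z{\left(-1 \right)} 70 - 110 = \frac{3}{-1} \cdot 70 - 110 = 3 \left(-1\right) 70 - 110 = \left(-3\right) 70 - 110 = -210 - 110 = -320$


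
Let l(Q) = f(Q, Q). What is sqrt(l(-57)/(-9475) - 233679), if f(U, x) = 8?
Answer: I*sqrt(839147134007)/1895 ≈ 483.4*I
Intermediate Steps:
l(Q) = 8
sqrt(l(-57)/(-9475) - 233679) = sqrt(8/(-9475) - 233679) = sqrt(8*(-1/9475) - 233679) = sqrt(-8/9475 - 233679) = sqrt(-2214108533/9475) = I*sqrt(839147134007)/1895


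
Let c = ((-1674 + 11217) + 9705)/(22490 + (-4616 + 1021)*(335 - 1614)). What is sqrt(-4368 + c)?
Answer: 8*I*sqrt(161896232106565)/1540165 ≈ 66.091*I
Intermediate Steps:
c = 6416/1540165 (c = (9543 + 9705)/(22490 - 3595*(-1279)) = 19248/(22490 + 4598005) = 19248/4620495 = 19248*(1/4620495) = 6416/1540165 ≈ 0.0041658)
sqrt(-4368 + c) = sqrt(-4368 + 6416/1540165) = sqrt(-6727434304/1540165) = 8*I*sqrt(161896232106565)/1540165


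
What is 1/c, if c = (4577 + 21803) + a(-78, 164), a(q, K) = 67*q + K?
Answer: 1/21318 ≈ 4.6909e-5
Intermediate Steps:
a(q, K) = K + 67*q
c = 21318 (c = (4577 + 21803) + (164 + 67*(-78)) = 26380 + (164 - 5226) = 26380 - 5062 = 21318)
1/c = 1/21318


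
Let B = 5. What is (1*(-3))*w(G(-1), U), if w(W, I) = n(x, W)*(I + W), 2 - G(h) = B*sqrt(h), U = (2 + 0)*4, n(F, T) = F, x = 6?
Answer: -180 + 90*I ≈ -180.0 + 90.0*I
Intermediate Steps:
U = 8 (U = 2*4 = 8)
G(h) = 2 - 5*sqrt(h)
w(W, I) = 6*I + 6*W (w(W, I) = 6*(I + W) = 6*I + 6*W)
(1*(-3))*w(G(-1), U) = (1*(-3))*(6*8 + 6*(2 - 5*I)) = -3*(48 + 6*(2 - 5*I)) = -3*(48 + (12 - 30*I)) = -3*(60 - 30*I) = -180 + 90*I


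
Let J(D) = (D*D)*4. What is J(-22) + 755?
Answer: 2691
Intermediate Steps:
J(D) = 4*D**2 (J(D) = D**2*4 = 4*D**2)
J(-22) + 755 = 4*(-22)**2 + 755 = 4*484 + 755 = 1936 + 755 = 2691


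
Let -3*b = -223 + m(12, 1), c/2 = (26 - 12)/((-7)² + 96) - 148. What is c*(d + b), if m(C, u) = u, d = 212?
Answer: -12267112/145 ≈ -84601.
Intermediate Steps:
c = -42892/145 (c = 2*((26 - 12)/((-7)² + 96) - 148) = 2*(14/(49 + 96) - 148) = 2*(14/145 - 148) = 2*(-21446/145) = -42892/145 ≈ -295.81)
b = 74 (b = -(-223 + 1)/3 = -⅓*(-222) = 74)
c*(d + b) = -42892*(212 + 74)/145 = -42892/145*286 = -12267112/145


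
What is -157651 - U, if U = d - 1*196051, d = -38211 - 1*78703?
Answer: 155314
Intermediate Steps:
d = -116914 (d = -38211 - 78703 = -116914)
U = -312965 (U = -116914 - 1*196051 = -116914 - 196051 = -312965)
-157651 - U = -157651 - 1*(-312965) = -157651 + 312965 = 155314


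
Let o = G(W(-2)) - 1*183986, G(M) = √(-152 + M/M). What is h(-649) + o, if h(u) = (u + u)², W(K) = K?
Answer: 1500818 + I*√151 ≈ 1.5008e+6 + 12.288*I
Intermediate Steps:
G(M) = I*√151 (G(M) = √(-152 + 1) = √(-151) = I*√151)
o = -183986 + I*√151 (o = I*√151 - 1*183986 = I*√151 - 183986 = -183986 + I*√151 ≈ -1.8399e+5 + 12.288*I)
h(u) = 4*u² (h(u) = (2*u)² = 4*u²)
h(-649) + o = 4*(-649)² + (-183986 + I*√151) = 4*421201 + (-183986 + I*√151) = 1684804 + (-183986 + I*√151) = 1500818 + I*√151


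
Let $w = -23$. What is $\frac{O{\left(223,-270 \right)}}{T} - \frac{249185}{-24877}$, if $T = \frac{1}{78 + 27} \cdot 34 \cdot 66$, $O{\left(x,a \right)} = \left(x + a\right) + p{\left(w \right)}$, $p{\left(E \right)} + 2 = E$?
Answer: $\frac{30925085}{4651999} \approx 6.6477$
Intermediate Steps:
$p{\left(E \right)} = -2 + E$
$O{\left(x,a \right)} = -25 + a + x$ ($O{\left(x,a \right)} = \left(x + a\right) - 25 = \left(a + x\right) - 25 = -25 + a + x$)
$T = \frac{748}{35}$ ($T = \frac{1}{105} \cdot 34 \cdot 66 = \frac{34}{105} \cdot 66 = \frac{748}{35} \approx 21.371$)
$\frac{O{\left(223,-270 \right)}}{T} - \frac{249185}{-24877} = \frac{-25 - 270 + 223}{\frac{748}{35}} - \frac{249185}{-24877} = \left(-72\right) \frac{35}{748} - - \frac{249185}{24877} = - \frac{630}{187} + \frac{249185}{24877} = \frac{30925085}{4651999}$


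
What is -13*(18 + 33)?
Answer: -663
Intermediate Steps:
-13*(18 + 33) = -13*51 = -663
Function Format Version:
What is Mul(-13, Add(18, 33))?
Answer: -663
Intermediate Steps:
Mul(-13, Add(18, 33)) = Mul(-13, 51) = -663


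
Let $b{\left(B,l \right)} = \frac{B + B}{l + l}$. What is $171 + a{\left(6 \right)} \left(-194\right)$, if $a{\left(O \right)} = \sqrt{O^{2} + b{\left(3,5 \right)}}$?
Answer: $171 - \frac{194 \sqrt{915}}{5} \approx -1002.7$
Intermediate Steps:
$b{\left(B,l \right)} = \frac{B}{l}$ ($b{\left(B,l \right)} = \frac{2 B}{2 l} = 2 B \frac{1}{2 l} = \frac{B}{l}$)
$a{\left(O \right)} = \sqrt{\frac{3}{5} + O^{2}}$ ($a{\left(O \right)} = \sqrt{O^{2} + \frac{3}{5}} = \sqrt{\frac{3}{5} + O^{2}}$)
$171 + a{\left(6 \right)} \left(-194\right) = 171 + \frac{\sqrt{15 + 25 \cdot 6^{2}}}{5} \left(-194\right) = 171 + \frac{\sqrt{15 + 25 \cdot 36}}{5} \left(-194\right) = 171 + \frac{\sqrt{15 + 900}}{5} \left(-194\right) = 171 + \frac{\sqrt{915}}{5} \left(-194\right) = 171 - \frac{194 \sqrt{915}}{5}$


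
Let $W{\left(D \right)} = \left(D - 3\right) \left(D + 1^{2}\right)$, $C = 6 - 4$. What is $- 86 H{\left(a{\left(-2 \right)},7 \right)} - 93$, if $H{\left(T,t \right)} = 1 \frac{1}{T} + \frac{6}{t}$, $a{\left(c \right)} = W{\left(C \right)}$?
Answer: $- \frac{2899}{21} \approx -138.05$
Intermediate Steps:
$C = 2$ ($C = 6 - 4 = 2$)
$W{\left(D \right)} = \left(1 + D\right) \left(-3 + D\right)$ ($W{\left(D \right)} = \left(-3 + D\right) \left(D + 1\right) = \left(-3 + D\right) \left(1 + D\right) = \left(1 + D\right) \left(-3 + D\right)$)
$a{\left(c \right)} = -3$ ($a{\left(c \right)} = -3 + 2^{2} - 4 = -3 + 4 - 4 = -3$)
$H{\left(T,t \right)} = \frac{1}{T} + \frac{6}{t}$
$- 86 H{\left(a{\left(-2 \right)},7 \right)} - 93 = - 86 \left(\frac{1}{-3} + \frac{6}{7}\right) - 93 = - 86 \left(- \frac{1}{3} + 6 \cdot \frac{1}{7}\right) - 93 = - 86 \left(- \frac{1}{3} + \frac{6}{7}\right) - 93 = \left(-86\right) \frac{11}{21} - 93 = - \frac{946}{21} - 93 = - \frac{2899}{21}$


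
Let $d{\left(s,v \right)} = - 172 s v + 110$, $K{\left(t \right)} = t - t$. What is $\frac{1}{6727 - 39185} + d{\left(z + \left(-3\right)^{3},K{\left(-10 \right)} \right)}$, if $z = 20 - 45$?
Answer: $\frac{3570379}{32458} \approx 110.0$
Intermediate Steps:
$z = -25$
$K{\left(t \right)} = 0$
$d{\left(s,v \right)} = 110 - 172 s v$ ($d{\left(s,v \right)} = - 172 s v + 110 = 110 - 172 s v$)
$\frac{1}{6727 - 39185} + d{\left(z + \left(-3\right)^{3},K{\left(-10 \right)} \right)} = \frac{1}{6727 - 39185} + \left(110 - 172 \left(-25 + \left(-3\right)^{3}\right) 0\right) = \frac{1}{-32458} + \left(110 - 172 \left(-25 - 27\right) 0\right) = - \frac{1}{32458} + \left(110 - \left(-8944\right) 0\right) = - \frac{1}{32458} + \left(110 + 0\right) = - \frac{1}{32458} + 110 = \frac{3570379}{32458}$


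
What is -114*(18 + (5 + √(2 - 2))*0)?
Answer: -2052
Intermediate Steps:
-114*(18 + (5 + √(2 - 2))*0) = -114*(18 + (5 + √0)*0) = -114*(18 + (5 + 0)*0) = -114*(18 + 5*0) = -114*(18 + 0) = -114*18 = -2052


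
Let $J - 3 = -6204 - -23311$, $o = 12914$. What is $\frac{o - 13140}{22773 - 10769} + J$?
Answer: $\frac{102694107}{6002} \approx 17110.0$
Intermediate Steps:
$J = 17110$ ($J = 3 - -17107 = 3 + \left(-6204 + 23311\right) = 3 + 17107 = 17110$)
$\frac{o - 13140}{22773 - 10769} + J = \frac{12914 - 13140}{22773 - 10769} + 17110 = - \frac{226}{12004} + 17110 = \left(-226\right) \frac{1}{12004} + 17110 = - \frac{113}{6002} + 17110 = \frac{102694107}{6002}$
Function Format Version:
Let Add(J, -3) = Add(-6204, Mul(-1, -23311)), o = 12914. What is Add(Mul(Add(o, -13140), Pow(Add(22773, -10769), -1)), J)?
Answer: Rational(102694107, 6002) ≈ 17110.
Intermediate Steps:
J = 17110 (J = Add(3, Add(-6204, Mul(-1, -23311))) = Add(3, Add(-6204, 23311)) = Add(3, 17107) = 17110)
Add(Mul(Add(o, -13140), Pow(Add(22773, -10769), -1)), J) = Add(Mul(Add(12914, -13140), Pow(Add(22773, -10769), -1)), 17110) = Add(Mul(-226, Pow(12004, -1)), 17110) = Add(Mul(-226, Rational(1, 12004)), 17110) = Add(Rational(-113, 6002), 17110) = Rational(102694107, 6002)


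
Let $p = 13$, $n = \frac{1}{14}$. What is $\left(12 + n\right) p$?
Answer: $\frac{2197}{14} \approx 156.93$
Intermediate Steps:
$n = \frac{1}{14} \approx 0.071429$
$\left(12 + n\right) p = \left(12 + \frac{1}{14}\right) 13 = \frac{169}{14} \cdot 13 = \frac{2197}{14}$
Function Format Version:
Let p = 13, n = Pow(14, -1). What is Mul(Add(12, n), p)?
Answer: Rational(2197, 14) ≈ 156.93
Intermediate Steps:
n = Rational(1, 14) ≈ 0.071429
Mul(Add(12, n), p) = Mul(Add(12, Rational(1, 14)), 13) = Mul(Rational(169, 14), 13) = Rational(2197, 14)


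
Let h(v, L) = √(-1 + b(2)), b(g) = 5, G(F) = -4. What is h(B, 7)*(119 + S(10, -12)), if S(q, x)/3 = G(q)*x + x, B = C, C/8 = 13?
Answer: 454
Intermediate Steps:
C = 104 (C = 8*13 = 104)
B = 104
S(q, x) = -9*x (S(q, x) = 3*(-4*x + x) = 3*(-3*x) = -9*x)
h(v, L) = 2 (h(v, L) = √(-1 + 5) = √4 = 2)
h(B, 7)*(119 + S(10, -12)) = 2*(119 - 9*(-12)) = 2*(119 + 108) = 2*227 = 454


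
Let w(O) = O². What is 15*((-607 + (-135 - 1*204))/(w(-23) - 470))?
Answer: -14190/59 ≈ -240.51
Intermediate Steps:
15*((-607 + (-135 - 1*204))/(w(-23) - 470)) = 15*((-607 + (-135 - 1*204))/((-23)² - 470)) = 15*((-607 + (-135 - 204))/(529 - 470)) = 15*((-607 - 339)/59) = 15*(-946*1/59) = 15*(-946/59) = -14190/59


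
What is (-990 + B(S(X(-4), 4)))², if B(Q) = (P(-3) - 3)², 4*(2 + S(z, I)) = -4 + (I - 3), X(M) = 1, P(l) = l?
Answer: 910116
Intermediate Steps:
S(z, I) = -15/4 + I/4 (S(z, I) = -2 + (-4 + (I - 3))/4 = -2 + (-4 + (-3 + I))/4 = -2 + (-7 + I)/4 = -2 + (-7/4 + I/4) = -15/4 + I/4)
B(Q) = 36 (B(Q) = (-3 - 3)² = (-6)² = 36)
(-990 + B(S(X(-4), 4)))² = (-990 + 36)² = (-954)² = 910116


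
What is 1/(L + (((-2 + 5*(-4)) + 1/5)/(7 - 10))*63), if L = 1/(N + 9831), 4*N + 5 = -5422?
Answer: 169485/77590253 ≈ 0.0021844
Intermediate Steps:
N = -5427/4 (N = -5/4 + (¼)*(-5422) = -5/4 - 2711/2 = -5427/4 ≈ -1356.8)
L = 4/33897 (L = 1/(-5427/4 + 9831) = 1/(33897/4) = 4/33897 ≈ 0.00011800)
1/(L + (((-2 + 5*(-4)) + 1/5)/(7 - 10))*63) = 1/(4/33897 + (((-2 + 5*(-4)) + 1/5)/(7 - 10))*63) = 1/(4/33897 + (((-2 - 20) + ⅕)/(-3))*63) = 1/(4/33897 + ((-22 + ⅕)*(-⅓))*63) = 1/(4/33897 - 109/5*(-⅓)*63) = 1/(4/33897 + (109/15)*63) = 1/(4/33897 + 2289/5) = 1/(77590253/169485) = 169485/77590253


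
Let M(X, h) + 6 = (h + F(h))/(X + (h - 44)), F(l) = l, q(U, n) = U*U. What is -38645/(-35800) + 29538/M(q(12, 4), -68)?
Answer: -845651431/293560 ≈ -2880.7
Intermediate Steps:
q(U, n) = U²
M(X, h) = -6 + 2*h/(-44 + X + h) (M(X, h) = -6 + (h + h)/(X + (h - 44)) = -6 + (2*h)/(X + (-44 + h)) = -6 + (2*h)/(-44 + X + h) = -6 + 2*h/(-44 + X + h))
-38645/(-35800) + 29538/M(q(12, 4), -68) = -38645/(-35800) + 29538/((2*(132 - 3*12² - 2*(-68))/(-44 + 12² - 68))) = -38645*(-1/35800) + 29538/((2*(132 - 3*144 + 136)/(-44 + 144 - 68))) = 7729/7160 + 29538/((2*(132 - 432 + 136)/32)) = 7729/7160 + 29538/((2*(1/32)*(-164))) = 7729/7160 + 29538/(-41/4) = 7729/7160 + 29538*(-4/41) = 7729/7160 - 118152/41 = -845651431/293560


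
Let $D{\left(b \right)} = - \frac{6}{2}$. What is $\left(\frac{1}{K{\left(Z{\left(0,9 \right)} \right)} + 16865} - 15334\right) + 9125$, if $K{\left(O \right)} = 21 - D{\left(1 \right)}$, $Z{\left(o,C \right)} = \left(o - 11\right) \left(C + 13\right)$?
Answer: $- \frac{104863800}{16889} \approx -6209.0$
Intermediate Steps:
$Z{\left(o,C \right)} = \left(-11 + o\right) \left(13 + C\right)$
$D{\left(b \right)} = -3$ ($D{\left(b \right)} = \left(-6\right) \frac{1}{2} = -3$)
$K{\left(O \right)} = 24$ ($K{\left(O \right)} = 21 - -3 = 21 + 3 = 24$)
$\left(\frac{1}{K{\left(Z{\left(0,9 \right)} \right)} + 16865} - 15334\right) + 9125 = \left(\frac{1}{24 + 16865} - 15334\right) + 9125 = \left(\frac{1}{16889} - 15334\right) + 9125 = - \frac{258975925}{16889} + 9125 = - \frac{104863800}{16889}$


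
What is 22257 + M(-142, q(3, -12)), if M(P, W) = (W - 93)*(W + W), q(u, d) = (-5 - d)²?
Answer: 17945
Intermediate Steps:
M(P, W) = 2*W*(-93 + W) (M(P, W) = (-93 + W)*(2*W) = 2*W*(-93 + W))
22257 + M(-142, q(3, -12)) = 22257 + 2*(5 - 12)²*(-93 + (5 - 12)²) = 22257 + 2*(-7)²*(-93 + (-7)²) = 22257 + 2*49*(-93 + 49) = 22257 + 2*49*(-44) = 22257 - 4312 = 17945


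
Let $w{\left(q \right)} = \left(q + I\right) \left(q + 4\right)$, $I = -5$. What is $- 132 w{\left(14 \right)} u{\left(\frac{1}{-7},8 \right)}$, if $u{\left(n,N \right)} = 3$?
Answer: $-64152$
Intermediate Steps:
$w{\left(q \right)} = \left(-5 + q\right) \left(4 + q\right)$ ($w{\left(q \right)} = \left(q - 5\right) \left(q + 4\right) = \left(-5 + q\right) \left(4 + q\right)$)
$- 132 w{\left(14 \right)} u{\left(\frac{1}{-7},8 \right)} = - 132 \left(-20 + 14^{2} - 14\right) 3 = - 132 \left(-20 + 196 - 14\right) 3 = \left(-132\right) 162 \cdot 3 = \left(-21384\right) 3 = -64152$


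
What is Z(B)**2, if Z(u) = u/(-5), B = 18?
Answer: 324/25 ≈ 12.960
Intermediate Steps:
Z(u) = -u/5 (Z(u) = u*(-1/5) = -u/5)
Z(B)**2 = (-1/5*18)**2 = (-18/5)**2 = 324/25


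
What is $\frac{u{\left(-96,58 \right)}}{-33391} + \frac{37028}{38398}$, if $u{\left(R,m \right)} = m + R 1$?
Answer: $\frac{618930536}{641073809} \approx 0.96546$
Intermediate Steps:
$u{\left(R,m \right)} = R + m$ ($u{\left(R,m \right)} = m + R = R + m$)
$\frac{u{\left(-96,58 \right)}}{-33391} + \frac{37028}{38398} = \frac{-96 + 58}{-33391} + \frac{37028}{38398} = \left(-38\right) \left(- \frac{1}{33391}\right) + 37028 \cdot \frac{1}{38398} = \frac{38}{33391} + \frac{18514}{19199} = \frac{618930536}{641073809}$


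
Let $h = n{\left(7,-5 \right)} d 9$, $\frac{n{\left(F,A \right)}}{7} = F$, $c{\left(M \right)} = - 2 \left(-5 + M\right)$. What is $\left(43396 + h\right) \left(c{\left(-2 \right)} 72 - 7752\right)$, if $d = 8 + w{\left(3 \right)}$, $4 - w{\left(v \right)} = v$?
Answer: $-319429560$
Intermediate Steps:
$c{\left(M \right)} = 10 - 2 M$
$w{\left(v \right)} = 4 - v$
$n{\left(F,A \right)} = 7 F$
$d = 9$ ($d = 8 + \left(4 - 3\right) = 8 + 1 = 9$)
$h = 3969$ ($h = 7 \cdot 7 \cdot 9 \cdot 9 = 49 \cdot 9 \cdot 9 = 441 \cdot 9 = 3969$)
$\left(43396 + h\right) \left(c{\left(-2 \right)} 72 - 7752\right) = \left(43396 + 3969\right) \left(\left(10 - -4\right) 72 - 7752\right) = 47365 \left(\left(10 + 4\right) 72 - 7752\right) = 47365 \left(14 \cdot 72 - 7752\right) = 47365 \left(1008 - 7752\right) = 47365 \left(-6744\right) = -319429560$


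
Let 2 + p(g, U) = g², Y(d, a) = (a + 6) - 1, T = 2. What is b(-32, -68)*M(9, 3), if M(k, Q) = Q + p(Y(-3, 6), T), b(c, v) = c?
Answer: -3904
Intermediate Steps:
Y(d, a) = 5 + a (Y(d, a) = (6 + a) - 1 = 5 + a)
p(g, U) = -2 + g²
M(k, Q) = 119 + Q (M(k, Q) = Q + (-2 + (5 + 6)²) = Q + (-2 + 11²) = Q + (-2 + 121) = Q + 119 = 119 + Q)
b(-32, -68)*M(9, 3) = -32*(119 + 3) = -32*122 = -3904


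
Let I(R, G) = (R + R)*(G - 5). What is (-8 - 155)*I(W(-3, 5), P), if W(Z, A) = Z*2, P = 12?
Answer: 13692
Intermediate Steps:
W(Z, A) = 2*Z
I(R, G) = 2*R*(-5 + G) (I(R, G) = (2*R)*(-5 + G) = 2*R*(-5 + G))
(-8 - 155)*I(W(-3, 5), P) = (-8 - 155)*(2*(2*(-3))*(-5 + 12)) = -326*(-6)*7 = -163*(-84) = 13692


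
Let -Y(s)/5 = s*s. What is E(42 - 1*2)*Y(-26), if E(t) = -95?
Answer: 321100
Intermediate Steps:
Y(s) = -5*s² (Y(s) = -5*s*s = -5*s²)
E(42 - 1*2)*Y(-26) = -(-475)*(-26)² = -(-475)*676 = -95*(-3380) = 321100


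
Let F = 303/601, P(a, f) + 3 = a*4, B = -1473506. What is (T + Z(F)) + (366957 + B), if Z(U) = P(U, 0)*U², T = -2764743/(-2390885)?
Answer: -574317959919260151037/519017621783885 ≈ -1.1065e+6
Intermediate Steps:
T = 2764743/2390885 (T = -2764743*(-1/2390885) = 2764743/2390885 ≈ 1.1564)
P(a, f) = -3 + 4*a (P(a, f) = -3 + a*4 = -3 + 4*a)
F = 303/601 (F = 303*(1/601) = 303/601 ≈ 0.50416)
Z(U) = U²*(-3 + 4*U) (Z(U) = (-3 + 4*U)*U² = U²*(-3 + 4*U))
(T + Z(F)) + (366957 + B) = (2764743/2390885 + (303/601)²*(-3 + 4*(303/601))) + (366957 - 1473506) = (2764743/2390885 + 91809*(-3 + 1212/601)/361201) - 1106549 = (2764743/2390885 + (91809/361201)*(-591/601)) - 1106549 = (2764743/2390885 - 54259119/217081801) - 1106549 = 470448076011828/519017621783885 - 1106549 = -574317959919260151037/519017621783885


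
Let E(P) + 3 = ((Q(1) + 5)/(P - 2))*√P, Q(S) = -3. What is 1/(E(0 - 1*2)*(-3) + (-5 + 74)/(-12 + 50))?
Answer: 5206/58473 - 722*I*√2/58473 ≈ 0.089033 - 0.017462*I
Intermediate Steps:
E(P) = -3 + 2*√P/(-2 + P) (E(P) = -3 + ((-3 + 5)/(P - 2))*√P = -3 + (2/(-2 + P))*√P = -3 + 2*√P/(-2 + P))
1/(E(0 - 1*2)*(-3) + (-5 + 74)/(-12 + 50)) = 1/(((6 - 3*(0 - 1*2) + 2*√(0 - 1*2))/(-2 + (0 - 1*2)))*(-3) + (-5 + 74)/(-12 + 50)) = 1/(((6 - 3*(0 - 2) + 2*√(0 - 2))/(-2 + (0 - 2)))*(-3) + 69/38) = 1/(((6 - 3*(-2) + 2*√(-2))/(-2 - 2))*(-3) + 69*(1/38)) = 1/(((6 + 6 + 2*(I*√2))/(-4))*(-3) + 69/38) = 1/(-(6 + 6 + 2*I*√2)/4*(-3) + 69/38) = 1/(-(12 + 2*I*√2)/4*(-3) + 69/38) = 1/((-3 - I*√2/2)*(-3) + 69/38) = 1/((9 + 3*I*√2/2) + 69/38) = 1/(411/38 + 3*I*√2/2)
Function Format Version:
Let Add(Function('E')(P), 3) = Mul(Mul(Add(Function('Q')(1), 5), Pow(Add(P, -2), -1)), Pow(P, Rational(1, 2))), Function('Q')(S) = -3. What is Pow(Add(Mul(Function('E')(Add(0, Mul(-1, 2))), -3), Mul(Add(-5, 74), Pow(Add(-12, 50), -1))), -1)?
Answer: Add(Rational(5206, 58473), Mul(Rational(-722, 58473), I, Pow(2, Rational(1, 2)))) ≈ Add(0.089033, Mul(-0.017462, I))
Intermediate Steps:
Function('E')(P) = Add(-3, Mul(2, Pow(P, Rational(1, 2)), Pow(Add(-2, P), -1))) (Function('E')(P) = Add(-3, Mul(Mul(Add(-3, 5), Pow(Add(P, -2), -1)), Pow(P, Rational(1, 2)))) = Add(-3, Mul(Mul(2, Pow(Add(-2, P), -1)), Pow(P, Rational(1, 2)))) = Add(-3, Mul(2, Pow(P, Rational(1, 2)), Pow(Add(-2, P), -1))))
Pow(Add(Mul(Function('E')(Add(0, Mul(-1, 2))), -3), Mul(Add(-5, 74), Pow(Add(-12, 50), -1))), -1) = Pow(Add(Mul(Mul(Pow(Add(-2, Add(0, Mul(-1, 2))), -1), Add(6, Mul(-3, Add(0, Mul(-1, 2))), Mul(2, Pow(Add(0, Mul(-1, 2)), Rational(1, 2))))), -3), Mul(Add(-5, 74), Pow(Add(-12, 50), -1))), -1) = Pow(Add(Mul(Mul(Pow(Add(-2, Add(0, -2)), -1), Add(6, Mul(-3, Add(0, -2)), Mul(2, Pow(Add(0, -2), Rational(1, 2))))), -3), Mul(69, Pow(38, -1))), -1) = Pow(Add(Mul(Mul(Pow(Add(-2, -2), -1), Add(6, Mul(-3, -2), Mul(2, Pow(-2, Rational(1, 2))))), -3), Mul(69, Rational(1, 38))), -1) = Pow(Add(Mul(Mul(Pow(-4, -1), Add(6, 6, Mul(2, Mul(I, Pow(2, Rational(1, 2)))))), -3), Rational(69, 38)), -1) = Pow(Add(Mul(Mul(Rational(-1, 4), Add(6, 6, Mul(2, I, Pow(2, Rational(1, 2))))), -3), Rational(69, 38)), -1) = Pow(Add(Mul(Mul(Rational(-1, 4), Add(12, Mul(2, I, Pow(2, Rational(1, 2))))), -3), Rational(69, 38)), -1) = Pow(Add(Mul(Add(-3, Mul(Rational(-1, 2), I, Pow(2, Rational(1, 2)))), -3), Rational(69, 38)), -1) = Pow(Add(Add(9, Mul(Rational(3, 2), I, Pow(2, Rational(1, 2)))), Rational(69, 38)), -1) = Pow(Add(Rational(411, 38), Mul(Rational(3, 2), I, Pow(2, Rational(1, 2)))), -1)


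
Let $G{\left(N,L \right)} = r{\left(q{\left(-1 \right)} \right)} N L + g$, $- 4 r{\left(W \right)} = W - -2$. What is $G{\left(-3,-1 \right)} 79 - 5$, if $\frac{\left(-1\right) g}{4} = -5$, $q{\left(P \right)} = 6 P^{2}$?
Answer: $1101$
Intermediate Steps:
$r{\left(W \right)} = - \frac{1}{2} - \frac{W}{4}$ ($r{\left(W \right)} = - \frac{W - -2}{4} = - \frac{W + 2}{4} = - \frac{2 + W}{4} = - \frac{1}{2} - \frac{W}{4}$)
$g = 20$ ($g = \left(-4\right) \left(-5\right) = 20$)
$G{\left(N,L \right)} = 20 - 2 L N$ ($G{\left(N,L \right)} = \left(- \frac{1}{2} - \frac{6 \left(-1\right)^{2}}{4}\right) N L + 20 = \left(- \frac{1}{2} - \frac{6 \cdot 1}{4}\right) N L + 20 = \left(- \frac{1}{2} - \frac{3}{2}\right) N L + 20 = - 2 N L + 20 = - 2 L N + 20 = 20 - 2 L N$)
$G{\left(-3,-1 \right)} 79 - 5 = \left(20 - \left(-2\right) \left(-3\right)\right) 79 - 5 = \left(20 - 6\right) 79 - 5 = 14 \cdot 79 - 5 = 1106 - 5 = 1101$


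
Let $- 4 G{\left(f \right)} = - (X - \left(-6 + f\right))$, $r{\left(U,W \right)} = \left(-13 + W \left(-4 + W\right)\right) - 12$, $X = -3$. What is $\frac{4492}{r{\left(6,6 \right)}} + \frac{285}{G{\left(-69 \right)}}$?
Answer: $- \frac{25717}{78} \approx -329.71$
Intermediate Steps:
$r{\left(U,W \right)} = -25 + W \left(-4 + W\right)$
$G{\left(f \right)} = \frac{3}{4} - \frac{f}{4}$ ($G{\left(f \right)} = - \frac{\left(-1\right) \left(-3 - \left(-6 + f\right)\right)}{4} = - \frac{\left(-1\right) \left(3 - f\right)}{4} = - \frac{-3 + f}{4} = \frac{3}{4} - \frac{f}{4}$)
$\frac{4492}{r{\left(6,6 \right)}} + \frac{285}{G{\left(-69 \right)}} = \frac{4492}{-25 + 6^{2} - 24} + \frac{285}{\frac{3}{4} - - \frac{69}{4}} = \frac{4492}{-25 + 36 - 24} + \frac{285}{\frac{3}{4} + \frac{69}{4}} = \frac{4492}{-13} + \frac{285}{18} = 4492 \left(- \frac{1}{13}\right) + 285 \cdot \frac{1}{18} = - \frac{4492}{13} + \frac{95}{6} = - \frac{25717}{78}$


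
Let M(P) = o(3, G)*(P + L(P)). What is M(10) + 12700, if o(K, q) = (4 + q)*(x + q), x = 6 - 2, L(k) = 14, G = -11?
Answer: 13876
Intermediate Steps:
x = 4
o(K, q) = (4 + q)² (o(K, q) = (4 + q)*(4 + q) = (4 + q)²)
M(P) = 686 + 49*P (M(P) = (16 + (-11)² + 8*(-11))*(P + 14) = (16 + 121 - 88)*(14 + P) = 49*(14 + P) = 686 + 49*P)
M(10) + 12700 = (686 + 49*10) + 12700 = (686 + 490) + 12700 = 1176 + 12700 = 13876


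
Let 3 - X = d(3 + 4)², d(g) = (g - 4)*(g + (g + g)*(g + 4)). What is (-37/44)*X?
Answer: 4315791/22 ≈ 1.9617e+5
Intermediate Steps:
d(g) = (-4 + g)*(g + 2*g*(4 + g)) (d(g) = (-4 + g)*(g + (2*g)*(4 + g)) = (-4 + g)*(g + 2*g*(4 + g)))
X = -233286 (X = 3 - ((3 + 4)*(-36 + (3 + 4) + 2*(3 + 4)²))² = 3 - (7*(-36 + 7 + 2*7²))² = 3 - (7*(-36 + 7 + 2*49))² = 3 - (7*(-36 + 7 + 98))² = 3 - (7*69)² = 3 - 1*483² = 3 - 1*233289 = 3 - 233289 = -233286)
(-37/44)*X = -37/44*(-233286) = 4315791/22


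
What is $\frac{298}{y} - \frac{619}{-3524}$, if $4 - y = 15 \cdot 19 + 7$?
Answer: $- \frac{108985}{126864} \approx -0.85907$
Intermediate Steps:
$y = -288$ ($y = 4 - \left(15 \cdot 19 + 7\right) = 4 - \left(285 + 7\right) = 4 - 292 = -288$)
$\frac{298}{y} - \frac{619}{-3524} = \frac{298}{-288} - \frac{619}{-3524} = 298 \left(- \frac{1}{288}\right) - - \frac{619}{3524} = - \frac{149}{144} + \frac{619}{3524} = - \frac{108985}{126864}$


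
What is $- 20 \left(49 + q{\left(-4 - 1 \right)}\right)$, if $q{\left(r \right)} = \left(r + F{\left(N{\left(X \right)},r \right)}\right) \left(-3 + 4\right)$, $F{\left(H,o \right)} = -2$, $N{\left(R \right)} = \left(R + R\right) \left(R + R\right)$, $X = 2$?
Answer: $-840$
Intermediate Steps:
$N{\left(R \right)} = 4 R^{2}$ ($N{\left(R \right)} = 2 R 2 R = 4 R^{2}$)
$q{\left(r \right)} = -2 + r$ ($q{\left(r \right)} = \left(r - 2\right) \left(-3 + 4\right) = \left(-2 + r\right) 1 = -2 + r$)
$- 20 \left(49 + q{\left(-4 - 1 \right)}\right) = - 20 \left(49 - 7\right) = \left(-20\right) 42 = -840$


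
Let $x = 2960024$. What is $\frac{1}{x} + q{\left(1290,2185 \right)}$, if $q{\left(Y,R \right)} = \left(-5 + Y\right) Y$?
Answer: $\frac{4906683783601}{2960024} \approx 1.6577 \cdot 10^{6}$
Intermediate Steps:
$q{\left(Y,R \right)} = Y \left(-5 + Y\right)$
$\frac{1}{x} + q{\left(1290,2185 \right)} = \frac{1}{2960024} + 1290 \left(-5 + 1290\right) = \frac{1}{2960024} + 1290 \cdot 1285 = \frac{1}{2960024} + 1657650 = \frac{4906683783601}{2960024}$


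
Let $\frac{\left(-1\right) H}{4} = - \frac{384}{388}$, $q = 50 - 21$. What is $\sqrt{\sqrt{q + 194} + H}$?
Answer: $\frac{\sqrt{37248 + 9409 \sqrt{223}}}{97} \approx 4.3465$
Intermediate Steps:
$q = 29$
$H = \frac{384}{97}$ ($H = - 4 \left(- \frac{384}{388}\right) = - 4 \left(\left(-384\right) \frac{1}{388}\right) = \left(-4\right) \left(- \frac{96}{97}\right) = \frac{384}{97} \approx 3.9588$)
$\sqrt{\sqrt{q + 194} + H} = \sqrt{\sqrt{29 + 194} + \frac{384}{97}} = \sqrt{\sqrt{223} + \frac{384}{97}} = \sqrt{\frac{384}{97} + \sqrt{223}}$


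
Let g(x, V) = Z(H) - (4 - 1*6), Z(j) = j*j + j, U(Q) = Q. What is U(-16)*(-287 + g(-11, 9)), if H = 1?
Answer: 4528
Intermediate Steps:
Z(j) = j + j² (Z(j) = j² + j = j + j²)
g(x, V) = 4 (g(x, V) = 1*(1 + 1) - (4 - 1*6) = 1*2 - (4 - 6) = 2 - 1*(-2) = 2 + 2 = 4)
U(-16)*(-287 + g(-11, 9)) = -16*(-287 + 4) = -16*(-283) = 4528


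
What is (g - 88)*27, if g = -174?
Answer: -7074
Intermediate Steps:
(g - 88)*27 = (-174 - 88)*27 = -262*27 = -7074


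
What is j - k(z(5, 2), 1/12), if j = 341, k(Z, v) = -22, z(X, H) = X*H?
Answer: 363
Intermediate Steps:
z(X, H) = H*X
j - k(z(5, 2), 1/12) = 341 - 1*(-22) = 341 + 22 = 363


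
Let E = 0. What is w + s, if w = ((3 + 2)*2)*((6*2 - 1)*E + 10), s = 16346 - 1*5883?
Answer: 10563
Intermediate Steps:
s = 10463 (s = 16346 - 5883 = 10463)
w = 100 (w = ((3 + 2)*2)*((6*2 - 1)*0 + 10) = (5*2)*((12 - 1)*0 + 10) = 10*(11*0 + 10) = 10*(0 + 10) = 10*10 = 100)
w + s = 100 + 10463 = 10563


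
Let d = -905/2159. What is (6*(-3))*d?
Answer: 16290/2159 ≈ 7.5452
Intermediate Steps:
d = -905/2159 (d = -905*1/2159 = -905/2159 ≈ -0.41918)
(6*(-3))*d = (6*(-3))*(-905/2159) = -18*(-905/2159) = 16290/2159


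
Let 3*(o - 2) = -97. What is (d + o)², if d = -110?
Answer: 177241/9 ≈ 19693.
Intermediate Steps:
o = -91/3 (o = 2 + (⅓)*(-97) = 2 - 97/3 = -91/3 ≈ -30.333)
(d + o)² = (-110 - 91/3)² = (-421/3)² = 177241/9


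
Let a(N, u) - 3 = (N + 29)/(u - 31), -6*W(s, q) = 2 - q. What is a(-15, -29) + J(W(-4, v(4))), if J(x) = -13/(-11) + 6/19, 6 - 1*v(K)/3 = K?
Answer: 26737/6270 ≈ 4.2643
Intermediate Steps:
v(K) = 18 - 3*K
W(s, q) = -1/3 + q/6 (W(s, q) = -(2 - q)/6 = -1/3 + q/6)
J(x) = 313/209 (J(x) = -13*(-1/11) + 6*(1/19) = 13/11 + 6/19 = 313/209)
a(N, u) = 3 + (29 + N)/(-31 + u) (a(N, u) = 3 + (N + 29)/(u - 31) = 3 + (29 + N)/(-31 + u))
a(-15, -29) + J(W(-4, v(4))) = (-64 - 15 + 3*(-29))/(-31 - 29) + 313/209 = (-64 - 15 - 87)/(-60) + 313/209 = -1/60*(-166) + 313/209 = 83/30 + 313/209 = 26737/6270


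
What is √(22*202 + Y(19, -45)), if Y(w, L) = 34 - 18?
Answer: 2*√1115 ≈ 66.783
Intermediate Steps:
Y(w, L) = 16
√(22*202 + Y(19, -45)) = √(22*202 + 16) = √(4444 + 16) = √4460 = 2*√1115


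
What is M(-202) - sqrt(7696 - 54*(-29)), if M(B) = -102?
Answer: -102 - sqrt(9262) ≈ -198.24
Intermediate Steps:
M(-202) - sqrt(7696 - 54*(-29)) = -102 - sqrt(7696 - 54*(-29)) = -102 - sqrt(7696 + 1566) = -102 - sqrt(9262)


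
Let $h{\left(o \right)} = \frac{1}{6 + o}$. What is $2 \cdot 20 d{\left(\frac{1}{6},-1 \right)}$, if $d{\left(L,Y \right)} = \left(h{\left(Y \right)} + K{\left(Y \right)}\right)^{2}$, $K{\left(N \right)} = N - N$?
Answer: $\frac{8}{5} \approx 1.6$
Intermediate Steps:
$K{\left(N \right)} = 0$
$d{\left(L,Y \right)} = \frac{1}{\left(6 + Y\right)^{2}}$ ($d{\left(L,Y \right)} = \left(\frac{1}{6 + Y} + 0\right)^{2} = \left(\frac{1}{6 + Y}\right)^{2} = \frac{1}{\left(6 + Y\right)^{2}}$)
$2 \cdot 20 d{\left(\frac{1}{6},-1 \right)} = \frac{2 \cdot 20}{\left(6 - 1\right)^{2}} = \frac{40}{25} = 40 \cdot \frac{1}{25} = \frac{8}{5}$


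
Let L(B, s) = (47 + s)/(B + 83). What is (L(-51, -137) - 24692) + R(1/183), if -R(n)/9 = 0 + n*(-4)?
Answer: -24101945/976 ≈ -24695.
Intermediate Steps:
L(B, s) = (47 + s)/(83 + B)
R(n) = 36*n (R(n) = -9*(0 + n*(-4)) = -9*(0 - 4*n) = -(-36)*n = 36*n)
(L(-51, -137) - 24692) + R(1/183) = ((47 - 137)/(83 - 51) - 24692) + 36/183 = (-90/32 - 24692) + 36*(1/183) = ((1/32)*(-90) - 24692) + 12/61 = (-45/16 - 24692) + 12/61 = -395117/16 + 12/61 = -24101945/976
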